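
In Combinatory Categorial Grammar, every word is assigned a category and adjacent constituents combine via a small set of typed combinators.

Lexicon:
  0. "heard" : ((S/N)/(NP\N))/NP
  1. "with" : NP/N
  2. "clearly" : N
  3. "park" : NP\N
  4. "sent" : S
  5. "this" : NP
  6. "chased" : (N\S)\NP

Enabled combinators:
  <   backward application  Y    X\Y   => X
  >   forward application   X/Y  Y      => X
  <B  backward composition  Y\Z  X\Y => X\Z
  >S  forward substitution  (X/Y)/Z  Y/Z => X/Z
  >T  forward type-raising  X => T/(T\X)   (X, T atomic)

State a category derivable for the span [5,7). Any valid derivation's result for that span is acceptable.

N\S

[0,7] S   >
  [0,4] S/N   >
    [0,3] (S/N)/(NP\N)   >
      [0,1] "heard" : ((S/N)/(NP\N))/NP
      [1,3] NP   >
        [1,2] "with" : NP/N
        [2,3] "clearly" : N
    [3,4] "park" : NP\N
  [4,7] N   <
    [4,5] "sent" : S
    [5,7] N\S   <
      [5,6] "this" : NP
      [6,7] "chased" : (N\S)\NP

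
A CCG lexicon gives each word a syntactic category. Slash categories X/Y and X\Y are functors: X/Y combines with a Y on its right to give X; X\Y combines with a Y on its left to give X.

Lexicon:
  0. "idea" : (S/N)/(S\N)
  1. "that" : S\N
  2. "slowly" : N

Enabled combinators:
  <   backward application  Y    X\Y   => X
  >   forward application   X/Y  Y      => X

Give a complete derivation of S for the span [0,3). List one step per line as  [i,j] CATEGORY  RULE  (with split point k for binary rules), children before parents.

[0,3] S   >
  [0,2] S/N   >
    [0,1] "idea" : (S/N)/(S\N)
    [1,2] "that" : S\N
  [2,3] "slowly" : N

[0,1] (S/N)/(S\N)  lex  "idea"
[1,2] S\N  lex  "that"
[0,2] S/N  >  k=1
[2,3] N  lex  "slowly"
[0,3] S  >  k=2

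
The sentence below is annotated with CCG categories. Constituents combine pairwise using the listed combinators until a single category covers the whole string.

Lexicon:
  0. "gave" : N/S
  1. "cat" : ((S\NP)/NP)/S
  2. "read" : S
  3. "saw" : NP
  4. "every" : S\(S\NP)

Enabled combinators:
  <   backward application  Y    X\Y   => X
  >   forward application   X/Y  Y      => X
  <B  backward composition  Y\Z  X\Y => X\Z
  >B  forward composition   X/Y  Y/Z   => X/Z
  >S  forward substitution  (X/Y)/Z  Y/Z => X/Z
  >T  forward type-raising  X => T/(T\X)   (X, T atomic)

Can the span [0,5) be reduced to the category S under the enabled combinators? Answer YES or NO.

N/S ((S\NP)/NP)/S S NP S\(S\NP)
CKY chart[0,5] = {N, N/(N\N), N/(S\S), NP/(NP\N), PP/(PP\N), S/(S\N)}; S ∉ chart

NO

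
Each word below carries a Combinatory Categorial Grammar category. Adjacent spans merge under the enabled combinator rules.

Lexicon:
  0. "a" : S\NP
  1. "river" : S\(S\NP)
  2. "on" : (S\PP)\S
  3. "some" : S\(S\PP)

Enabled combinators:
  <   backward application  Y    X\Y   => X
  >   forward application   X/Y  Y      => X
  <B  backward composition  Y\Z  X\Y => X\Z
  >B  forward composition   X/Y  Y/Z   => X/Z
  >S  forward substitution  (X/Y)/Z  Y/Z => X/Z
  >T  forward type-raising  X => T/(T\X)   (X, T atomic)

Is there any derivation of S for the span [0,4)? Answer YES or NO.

YES

[0,4] S   <
  [0,3] S\PP   <
    [0,2] S   <
      [0,1] "a" : S\NP
      [1,2] "river" : S\(S\NP)
    [2,3] "on" : (S\PP)\S
  [3,4] "some" : S\(S\PP)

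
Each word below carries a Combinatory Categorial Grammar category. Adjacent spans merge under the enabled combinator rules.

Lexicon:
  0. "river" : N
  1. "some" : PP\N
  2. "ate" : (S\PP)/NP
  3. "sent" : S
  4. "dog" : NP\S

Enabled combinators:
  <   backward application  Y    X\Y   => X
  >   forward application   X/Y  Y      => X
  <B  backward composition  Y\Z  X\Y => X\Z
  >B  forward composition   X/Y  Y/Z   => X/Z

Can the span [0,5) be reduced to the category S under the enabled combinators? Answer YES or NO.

YES

[0,5] S   <
  [0,1] "river" : N
  [1,5] S\N   <B
    [1,2] "some" : PP\N
    [2,5] S\PP   >
      [2,3] "ate" : (S\PP)/NP
      [3,5] NP   <
        [3,4] "sent" : S
        [4,5] "dog" : NP\S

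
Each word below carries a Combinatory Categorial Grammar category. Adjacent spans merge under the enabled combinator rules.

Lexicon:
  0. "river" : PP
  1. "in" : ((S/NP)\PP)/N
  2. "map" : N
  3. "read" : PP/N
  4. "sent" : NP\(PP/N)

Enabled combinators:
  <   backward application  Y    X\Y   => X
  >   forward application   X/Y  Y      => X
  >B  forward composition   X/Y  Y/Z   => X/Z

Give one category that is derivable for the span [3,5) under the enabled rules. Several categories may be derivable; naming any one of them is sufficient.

NP

[0,5] S   >
  [0,3] S/NP   <
    [0,1] "river" : PP
    [1,3] (S/NP)\PP   >
      [1,2] "in" : ((S/NP)\PP)/N
      [2,3] "map" : N
  [3,5] NP   <
    [3,4] "read" : PP/N
    [4,5] "sent" : NP\(PP/N)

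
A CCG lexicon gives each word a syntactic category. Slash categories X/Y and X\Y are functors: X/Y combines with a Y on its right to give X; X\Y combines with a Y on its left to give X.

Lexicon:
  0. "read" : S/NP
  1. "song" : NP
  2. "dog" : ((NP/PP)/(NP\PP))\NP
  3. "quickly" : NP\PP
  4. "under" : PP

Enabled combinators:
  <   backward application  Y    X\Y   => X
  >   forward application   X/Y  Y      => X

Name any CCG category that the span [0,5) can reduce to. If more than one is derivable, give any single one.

S

[0,5] S   >
  [0,1] "read" : S/NP
  [1,5] NP   >
    [1,4] NP/PP   >
      [1,3] (NP/PP)/(NP\PP)   <
        [1,2] "song" : NP
        [2,3] "dog" : ((NP/PP)/(NP\PP))\NP
      [3,4] "quickly" : NP\PP
    [4,5] "under" : PP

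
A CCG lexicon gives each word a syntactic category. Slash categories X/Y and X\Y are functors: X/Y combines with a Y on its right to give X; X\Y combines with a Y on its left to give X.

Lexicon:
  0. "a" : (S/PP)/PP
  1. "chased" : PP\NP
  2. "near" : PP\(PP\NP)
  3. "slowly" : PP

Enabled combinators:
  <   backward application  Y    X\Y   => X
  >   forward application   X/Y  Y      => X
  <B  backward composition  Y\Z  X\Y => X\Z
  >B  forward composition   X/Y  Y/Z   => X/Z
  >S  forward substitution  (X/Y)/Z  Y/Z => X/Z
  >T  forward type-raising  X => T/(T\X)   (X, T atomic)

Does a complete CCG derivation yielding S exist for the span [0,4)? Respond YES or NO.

[0,4] S   >
  [0,3] S/PP   >
    [0,1] "a" : (S/PP)/PP
    [1,3] PP   <
      [1,2] "chased" : PP\NP
      [2,3] "near" : PP\(PP\NP)
  [3,4] "slowly" : PP

YES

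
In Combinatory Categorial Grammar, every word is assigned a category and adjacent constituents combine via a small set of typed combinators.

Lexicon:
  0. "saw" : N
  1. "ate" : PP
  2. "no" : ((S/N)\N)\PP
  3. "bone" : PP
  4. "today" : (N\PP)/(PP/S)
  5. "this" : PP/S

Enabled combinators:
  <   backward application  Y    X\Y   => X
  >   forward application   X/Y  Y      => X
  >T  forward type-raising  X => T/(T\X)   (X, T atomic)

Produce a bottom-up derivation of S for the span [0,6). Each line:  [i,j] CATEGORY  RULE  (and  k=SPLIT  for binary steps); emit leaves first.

[0,1] N  lex  "saw"
[1,2] PP  lex  "ate"
[2,3] ((S/N)\N)\PP  lex  "no"
[1,3] (S/N)\N  <  k=2
[0,3] S/N  <  k=1
[3,4] PP  lex  "bone"
[4,5] (N\PP)/(PP/S)  lex  "today"
[5,6] PP/S  lex  "this"
[4,6] N\PP  >  k=5
[3,6] N  <  k=4
[0,6] S  >  k=3

[0,6] S   >
  [0,3] S/N   <
    [0,1] "saw" : N
    [1,3] (S/N)\N   <
      [1,2] "ate" : PP
      [2,3] "no" : ((S/N)\N)\PP
  [3,6] N   <
    [3,4] "bone" : PP
    [4,6] N\PP   >
      [4,5] "today" : (N\PP)/(PP/S)
      [5,6] "this" : PP/S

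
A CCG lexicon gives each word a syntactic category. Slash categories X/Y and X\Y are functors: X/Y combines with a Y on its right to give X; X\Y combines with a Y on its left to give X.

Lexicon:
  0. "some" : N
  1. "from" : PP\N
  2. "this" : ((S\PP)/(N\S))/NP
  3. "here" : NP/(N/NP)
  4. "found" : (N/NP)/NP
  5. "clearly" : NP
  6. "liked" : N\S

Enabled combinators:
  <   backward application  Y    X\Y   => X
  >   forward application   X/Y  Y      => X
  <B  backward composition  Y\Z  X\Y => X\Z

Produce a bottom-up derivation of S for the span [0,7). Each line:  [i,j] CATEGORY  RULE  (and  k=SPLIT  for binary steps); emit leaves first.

[0,1] N  lex  "some"
[1,2] PP\N  lex  "from"
[0,2] PP  <  k=1
[2,3] ((S\PP)/(N\S))/NP  lex  "this"
[3,4] NP/(N/NP)  lex  "here"
[4,5] (N/NP)/NP  lex  "found"
[5,6] NP  lex  "clearly"
[4,6] N/NP  >  k=5
[3,6] NP  >  k=4
[2,6] (S\PP)/(N\S)  >  k=3
[6,7] N\S  lex  "liked"
[2,7] S\PP  >  k=6
[0,7] S  <  k=2

[0,7] S   <
  [0,2] PP   <
    [0,1] "some" : N
    [1,2] "from" : PP\N
  [2,7] S\PP   >
    [2,6] (S\PP)/(N\S)   >
      [2,3] "this" : ((S\PP)/(N\S))/NP
      [3,6] NP   >
        [3,4] "here" : NP/(N/NP)
        [4,6] N/NP   >
          [4,5] "found" : (N/NP)/NP
          [5,6] "clearly" : NP
    [6,7] "liked" : N\S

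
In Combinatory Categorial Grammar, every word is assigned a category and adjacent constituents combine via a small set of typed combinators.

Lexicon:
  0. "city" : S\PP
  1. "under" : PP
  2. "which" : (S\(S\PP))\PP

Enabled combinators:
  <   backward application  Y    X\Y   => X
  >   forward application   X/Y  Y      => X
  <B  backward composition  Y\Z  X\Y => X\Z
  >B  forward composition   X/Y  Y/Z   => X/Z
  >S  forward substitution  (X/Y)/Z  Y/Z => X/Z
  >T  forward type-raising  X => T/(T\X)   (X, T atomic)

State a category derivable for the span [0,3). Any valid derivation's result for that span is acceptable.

[0,3] S   <
  [0,1] "city" : S\PP
  [1,3] S\(S\PP)   <
    [1,2] "under" : PP
    [2,3] "which" : (S\(S\PP))\PP

S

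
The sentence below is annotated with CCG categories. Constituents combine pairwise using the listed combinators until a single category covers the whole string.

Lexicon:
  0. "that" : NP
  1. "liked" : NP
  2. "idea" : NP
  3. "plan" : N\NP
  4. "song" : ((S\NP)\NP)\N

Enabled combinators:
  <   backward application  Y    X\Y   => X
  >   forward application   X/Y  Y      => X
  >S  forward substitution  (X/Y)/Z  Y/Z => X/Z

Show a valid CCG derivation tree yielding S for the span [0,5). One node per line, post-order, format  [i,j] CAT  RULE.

[0,1] NP  lex  "that"
[1,2] NP  lex  "liked"
[2,3] NP  lex  "idea"
[3,4] N\NP  lex  "plan"
[2,4] N  <  k=3
[4,5] ((S\NP)\NP)\N  lex  "song"
[2,5] (S\NP)\NP  <  k=4
[1,5] S\NP  <  k=2
[0,5] S  <  k=1

[0,5] S   <
  [0,1] "that" : NP
  [1,5] S\NP   <
    [1,2] "liked" : NP
    [2,5] (S\NP)\NP   <
      [2,4] N   <
        [2,3] "idea" : NP
        [3,4] "plan" : N\NP
      [4,5] "song" : ((S\NP)\NP)\N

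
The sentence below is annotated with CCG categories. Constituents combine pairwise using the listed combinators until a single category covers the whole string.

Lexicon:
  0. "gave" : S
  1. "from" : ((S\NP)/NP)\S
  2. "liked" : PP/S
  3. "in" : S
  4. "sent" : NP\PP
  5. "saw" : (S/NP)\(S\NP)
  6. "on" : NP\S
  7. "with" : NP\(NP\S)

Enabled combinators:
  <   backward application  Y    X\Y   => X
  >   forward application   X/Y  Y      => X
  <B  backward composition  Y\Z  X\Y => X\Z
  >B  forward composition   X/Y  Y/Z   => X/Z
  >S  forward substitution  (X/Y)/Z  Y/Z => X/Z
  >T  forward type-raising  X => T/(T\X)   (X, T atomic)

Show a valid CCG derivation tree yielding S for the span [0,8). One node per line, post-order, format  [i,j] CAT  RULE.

[0,8] S   >
  [0,6] S/NP   <
    [0,5] S\NP   >
      [0,2] (S\NP)/NP   <
        [0,1] "gave" : S
        [1,2] "from" : ((S\NP)/NP)\S
      [2,5] NP   <
        [2,4] PP   >
          [2,3] "liked" : PP/S
          [3,4] "in" : S
        [4,5] "sent" : NP\PP
    [5,6] "saw" : (S/NP)\(S\NP)
  [6,8] NP   <
    [6,7] "on" : NP\S
    [7,8] "with" : NP\(NP\S)

[0,1] S  lex  "gave"
[1,2] ((S\NP)/NP)\S  lex  "from"
[0,2] (S\NP)/NP  <  k=1
[2,3] PP/S  lex  "liked"
[3,4] S  lex  "in"
[2,4] PP  >  k=3
[4,5] NP\PP  lex  "sent"
[2,5] NP  <  k=4
[0,5] S\NP  >  k=2
[5,6] (S/NP)\(S\NP)  lex  "saw"
[0,6] S/NP  <  k=5
[6,7] NP\S  lex  "on"
[7,8] NP\(NP\S)  lex  "with"
[6,8] NP  <  k=7
[0,8] S  >  k=6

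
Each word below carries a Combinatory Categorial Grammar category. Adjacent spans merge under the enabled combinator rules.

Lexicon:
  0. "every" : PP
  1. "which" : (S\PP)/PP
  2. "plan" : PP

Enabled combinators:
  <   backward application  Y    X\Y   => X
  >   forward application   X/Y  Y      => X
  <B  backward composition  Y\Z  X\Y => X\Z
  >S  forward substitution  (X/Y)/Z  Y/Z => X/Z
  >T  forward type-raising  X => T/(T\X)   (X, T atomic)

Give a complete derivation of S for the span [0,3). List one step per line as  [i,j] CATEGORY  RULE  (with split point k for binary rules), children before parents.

[0,1] PP  lex  "every"
[1,2] (S\PP)/PP  lex  "which"
[2,3] PP  lex  "plan"
[1,3] S\PP  >  k=2
[0,3] S  <  k=1

[0,3] S   <
  [0,1] "every" : PP
  [1,3] S\PP   >
    [1,2] "which" : (S\PP)/PP
    [2,3] "plan" : PP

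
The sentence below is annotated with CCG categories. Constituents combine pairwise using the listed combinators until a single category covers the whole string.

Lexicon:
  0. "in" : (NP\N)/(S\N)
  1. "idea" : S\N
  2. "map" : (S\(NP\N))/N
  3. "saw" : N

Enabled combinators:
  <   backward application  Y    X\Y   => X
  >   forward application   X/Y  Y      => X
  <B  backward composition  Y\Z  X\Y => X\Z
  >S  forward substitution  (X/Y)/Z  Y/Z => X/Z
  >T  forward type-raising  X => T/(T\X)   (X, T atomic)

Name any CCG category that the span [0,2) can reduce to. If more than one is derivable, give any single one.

[0,4] S   <
  [0,2] NP\N   >
    [0,1] "in" : (NP\N)/(S\N)
    [1,2] "idea" : S\N
  [2,4] S\(NP\N)   >
    [2,3] "map" : (S\(NP\N))/N
    [3,4] "saw" : N

NP\N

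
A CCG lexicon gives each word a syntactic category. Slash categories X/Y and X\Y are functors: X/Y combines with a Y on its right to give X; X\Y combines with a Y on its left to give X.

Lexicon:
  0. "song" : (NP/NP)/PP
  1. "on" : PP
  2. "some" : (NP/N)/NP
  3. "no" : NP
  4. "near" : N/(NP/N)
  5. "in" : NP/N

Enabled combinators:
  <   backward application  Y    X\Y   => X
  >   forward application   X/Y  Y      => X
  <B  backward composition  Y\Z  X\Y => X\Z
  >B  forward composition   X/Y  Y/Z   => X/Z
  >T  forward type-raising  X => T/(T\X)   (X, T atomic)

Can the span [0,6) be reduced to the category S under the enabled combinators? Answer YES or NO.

(NP/NP)/PP PP (NP/N)/NP NP N/(NP/N) NP/N
CKY chart[0,6] = {N/(N\NP), NP, NP/(NP\NP), NP/(N\N), PP/(PP\NP), S/(S\NP)}; S ∉ chart

NO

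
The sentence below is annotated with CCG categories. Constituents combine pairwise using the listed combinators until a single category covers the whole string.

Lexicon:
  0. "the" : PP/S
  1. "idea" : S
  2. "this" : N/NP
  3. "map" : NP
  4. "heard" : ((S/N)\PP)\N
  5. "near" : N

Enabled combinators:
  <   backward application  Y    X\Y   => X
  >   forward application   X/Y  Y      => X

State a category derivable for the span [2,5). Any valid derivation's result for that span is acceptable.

[0,6] S   >
  [0,5] S/N   <
    [0,2] PP   >
      [0,1] "the" : PP/S
      [1,2] "idea" : S
    [2,5] (S/N)\PP   <
      [2,4] N   >
        [2,3] "this" : N/NP
        [3,4] "map" : NP
      [4,5] "heard" : ((S/N)\PP)\N
  [5,6] "near" : N

(S/N)\PP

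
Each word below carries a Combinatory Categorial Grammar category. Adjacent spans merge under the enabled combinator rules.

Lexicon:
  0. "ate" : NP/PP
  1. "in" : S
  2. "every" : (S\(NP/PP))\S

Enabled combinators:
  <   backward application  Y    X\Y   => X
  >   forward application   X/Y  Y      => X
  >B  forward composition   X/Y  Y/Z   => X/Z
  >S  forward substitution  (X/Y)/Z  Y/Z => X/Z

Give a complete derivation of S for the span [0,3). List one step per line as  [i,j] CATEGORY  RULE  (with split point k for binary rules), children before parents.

[0,1] NP/PP  lex  "ate"
[1,2] S  lex  "in"
[2,3] (S\(NP/PP))\S  lex  "every"
[1,3] S\(NP/PP)  <  k=2
[0,3] S  <  k=1

[0,3] S   <
  [0,1] "ate" : NP/PP
  [1,3] S\(NP/PP)   <
    [1,2] "in" : S
    [2,3] "every" : (S\(NP/PP))\S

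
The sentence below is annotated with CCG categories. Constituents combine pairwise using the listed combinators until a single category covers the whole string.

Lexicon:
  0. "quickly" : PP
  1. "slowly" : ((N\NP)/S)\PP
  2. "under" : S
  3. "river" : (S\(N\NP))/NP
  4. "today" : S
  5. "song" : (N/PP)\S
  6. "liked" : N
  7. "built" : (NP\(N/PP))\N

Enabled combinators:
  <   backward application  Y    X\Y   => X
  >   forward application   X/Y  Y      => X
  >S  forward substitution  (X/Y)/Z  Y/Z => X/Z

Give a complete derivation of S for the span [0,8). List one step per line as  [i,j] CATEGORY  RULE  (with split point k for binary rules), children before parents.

[0,1] PP  lex  "quickly"
[1,2] ((N\NP)/S)\PP  lex  "slowly"
[0,2] (N\NP)/S  <  k=1
[2,3] S  lex  "under"
[0,3] N\NP  >  k=2
[3,4] (S\(N\NP))/NP  lex  "river"
[4,5] S  lex  "today"
[5,6] (N/PP)\S  lex  "song"
[4,6] N/PP  <  k=5
[6,7] N  lex  "liked"
[7,8] (NP\(N/PP))\N  lex  "built"
[6,8] NP\(N/PP)  <  k=7
[4,8] NP  <  k=6
[3,8] S\(N\NP)  >  k=4
[0,8] S  <  k=3

[0,8] S   <
  [0,3] N\NP   >
    [0,2] (N\NP)/S   <
      [0,1] "quickly" : PP
      [1,2] "slowly" : ((N\NP)/S)\PP
    [2,3] "under" : S
  [3,8] S\(N\NP)   >
    [3,4] "river" : (S\(N\NP))/NP
    [4,8] NP   <
      [4,6] N/PP   <
        [4,5] "today" : S
        [5,6] "song" : (N/PP)\S
      [6,8] NP\(N/PP)   <
        [6,7] "liked" : N
        [7,8] "built" : (NP\(N/PP))\N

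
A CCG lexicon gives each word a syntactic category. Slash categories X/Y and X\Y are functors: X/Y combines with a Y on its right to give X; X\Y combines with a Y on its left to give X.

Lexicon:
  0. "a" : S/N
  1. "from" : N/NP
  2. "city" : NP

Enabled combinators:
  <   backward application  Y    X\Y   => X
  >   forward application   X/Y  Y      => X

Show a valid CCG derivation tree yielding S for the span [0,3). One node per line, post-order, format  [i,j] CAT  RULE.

[0,1] S/N  lex  "a"
[1,2] N/NP  lex  "from"
[2,3] NP  lex  "city"
[1,3] N  >  k=2
[0,3] S  >  k=1

[0,3] S   >
  [0,1] "a" : S/N
  [1,3] N   >
    [1,2] "from" : N/NP
    [2,3] "city" : NP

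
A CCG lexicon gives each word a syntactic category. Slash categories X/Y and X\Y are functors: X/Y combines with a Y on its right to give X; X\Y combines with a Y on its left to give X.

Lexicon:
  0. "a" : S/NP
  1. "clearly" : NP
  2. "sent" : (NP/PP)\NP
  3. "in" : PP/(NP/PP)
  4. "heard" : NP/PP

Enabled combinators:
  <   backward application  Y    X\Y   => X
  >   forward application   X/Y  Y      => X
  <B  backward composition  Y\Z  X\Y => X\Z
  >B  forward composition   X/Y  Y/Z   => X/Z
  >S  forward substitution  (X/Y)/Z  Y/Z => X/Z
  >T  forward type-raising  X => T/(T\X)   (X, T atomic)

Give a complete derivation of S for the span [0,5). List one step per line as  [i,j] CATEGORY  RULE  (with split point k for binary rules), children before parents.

[0,1] S/NP  lex  "a"
[1,2] NP  lex  "clearly"
[2,3] (NP/PP)\NP  lex  "sent"
[1,3] NP/PP  <  k=2
[3,4] PP/(NP/PP)  lex  "in"
[4,5] NP/PP  lex  "heard"
[3,5] PP  >  k=4
[1,5] NP  >  k=3
[0,5] S  >  k=1

[0,5] S   >
  [0,1] "a" : S/NP
  [1,5] NP   >
    [1,3] NP/PP   <
      [1,2] "clearly" : NP
      [2,3] "sent" : (NP/PP)\NP
    [3,5] PP   >
      [3,4] "in" : PP/(NP/PP)
      [4,5] "heard" : NP/PP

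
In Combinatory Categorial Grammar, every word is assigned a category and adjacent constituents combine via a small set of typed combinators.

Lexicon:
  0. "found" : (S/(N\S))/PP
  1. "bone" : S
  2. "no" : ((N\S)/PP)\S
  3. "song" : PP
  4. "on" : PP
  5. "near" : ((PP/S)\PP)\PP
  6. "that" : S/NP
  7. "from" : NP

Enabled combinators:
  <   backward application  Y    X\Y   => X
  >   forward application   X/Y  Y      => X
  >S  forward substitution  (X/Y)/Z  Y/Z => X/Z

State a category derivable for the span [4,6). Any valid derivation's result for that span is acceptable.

[0,8] S   >
  [0,3] S/PP   >S
    [0,1] "found" : (S/(N\S))/PP
    [1,3] (N\S)/PP   <
      [1,2] "bone" : S
      [2,3] "no" : ((N\S)/PP)\S
  [3,8] PP   >
    [3,6] PP/S   <
      [3,4] "song" : PP
      [4,6] (PP/S)\PP   <
        [4,5] "on" : PP
        [5,6] "near" : ((PP/S)\PP)\PP
    [6,8] S   >
      [6,7] "that" : S/NP
      [7,8] "from" : NP

(PP/S)\PP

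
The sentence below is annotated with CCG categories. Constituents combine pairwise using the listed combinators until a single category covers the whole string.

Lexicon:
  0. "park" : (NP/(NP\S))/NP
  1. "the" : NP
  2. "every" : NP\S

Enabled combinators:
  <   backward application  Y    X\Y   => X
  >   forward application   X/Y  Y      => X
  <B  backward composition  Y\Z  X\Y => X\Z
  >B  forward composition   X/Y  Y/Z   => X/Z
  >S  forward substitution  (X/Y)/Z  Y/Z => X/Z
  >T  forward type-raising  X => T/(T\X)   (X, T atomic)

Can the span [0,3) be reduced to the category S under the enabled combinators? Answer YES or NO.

(NP/(NP\S))/NP NP NP\S
CKY chart[0,3] = {N/(N\NP), NP, NP/(NP\NP), PP/(PP\NP), S/(S\NP)}; S ∉ chart

NO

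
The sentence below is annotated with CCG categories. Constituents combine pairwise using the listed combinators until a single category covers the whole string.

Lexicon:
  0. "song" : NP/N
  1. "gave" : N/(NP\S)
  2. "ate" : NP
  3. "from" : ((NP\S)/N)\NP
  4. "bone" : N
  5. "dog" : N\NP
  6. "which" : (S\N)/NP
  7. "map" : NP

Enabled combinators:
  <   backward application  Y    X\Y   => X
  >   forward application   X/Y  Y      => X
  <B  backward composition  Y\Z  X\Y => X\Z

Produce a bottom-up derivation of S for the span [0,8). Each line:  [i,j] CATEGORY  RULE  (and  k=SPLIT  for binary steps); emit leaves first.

[0,1] NP/N  lex  "song"
[1,2] N/(NP\S)  lex  "gave"
[2,3] NP  lex  "ate"
[3,4] ((NP\S)/N)\NP  lex  "from"
[2,4] (NP\S)/N  <  k=3
[4,5] N  lex  "bone"
[2,5] NP\S  >  k=4
[1,5] N  >  k=2
[0,5] NP  >  k=1
[5,6] N\NP  lex  "dog"
[6,7] (S\N)/NP  lex  "which"
[7,8] NP  lex  "map"
[6,8] S\N  >  k=7
[5,8] S\NP  <B  k=6
[0,8] S  <  k=5

[0,8] S   <
  [0,5] NP   >
    [0,1] "song" : NP/N
    [1,5] N   >
      [1,2] "gave" : N/(NP\S)
      [2,5] NP\S   >
        [2,4] (NP\S)/N   <
          [2,3] "ate" : NP
          [3,4] "from" : ((NP\S)/N)\NP
        [4,5] "bone" : N
  [5,8] S\NP   <B
    [5,6] "dog" : N\NP
    [6,8] S\N   >
      [6,7] "which" : (S\N)/NP
      [7,8] "map" : NP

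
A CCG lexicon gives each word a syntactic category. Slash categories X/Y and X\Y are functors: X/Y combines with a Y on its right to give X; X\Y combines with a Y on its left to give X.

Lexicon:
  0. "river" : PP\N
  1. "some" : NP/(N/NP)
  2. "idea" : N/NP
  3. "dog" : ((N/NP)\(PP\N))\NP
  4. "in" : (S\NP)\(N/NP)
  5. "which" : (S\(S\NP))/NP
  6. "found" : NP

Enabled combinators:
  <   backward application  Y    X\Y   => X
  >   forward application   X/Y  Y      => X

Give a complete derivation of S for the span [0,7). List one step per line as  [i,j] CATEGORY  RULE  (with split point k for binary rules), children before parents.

[0,7] S   <
  [0,5] S\NP   <
    [0,4] N/NP   <
      [0,1] "river" : PP\N
      [1,4] (N/NP)\(PP\N)   <
        [1,3] NP   >
          [1,2] "some" : NP/(N/NP)
          [2,3] "idea" : N/NP
        [3,4] "dog" : ((N/NP)\(PP\N))\NP
    [4,5] "in" : (S\NP)\(N/NP)
  [5,7] S\(S\NP)   >
    [5,6] "which" : (S\(S\NP))/NP
    [6,7] "found" : NP

[0,1] PP\N  lex  "river"
[1,2] NP/(N/NP)  lex  "some"
[2,3] N/NP  lex  "idea"
[1,3] NP  >  k=2
[3,4] ((N/NP)\(PP\N))\NP  lex  "dog"
[1,4] (N/NP)\(PP\N)  <  k=3
[0,4] N/NP  <  k=1
[4,5] (S\NP)\(N/NP)  lex  "in"
[0,5] S\NP  <  k=4
[5,6] (S\(S\NP))/NP  lex  "which"
[6,7] NP  lex  "found"
[5,7] S\(S\NP)  >  k=6
[0,7] S  <  k=5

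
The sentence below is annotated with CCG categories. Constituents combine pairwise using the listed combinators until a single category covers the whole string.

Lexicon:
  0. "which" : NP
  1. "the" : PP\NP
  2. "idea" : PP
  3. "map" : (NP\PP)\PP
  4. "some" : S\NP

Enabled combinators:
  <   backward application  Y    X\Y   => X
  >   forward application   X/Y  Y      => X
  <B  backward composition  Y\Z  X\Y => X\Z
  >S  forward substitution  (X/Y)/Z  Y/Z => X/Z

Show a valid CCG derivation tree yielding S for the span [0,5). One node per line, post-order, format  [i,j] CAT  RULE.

[0,5] S   <
  [0,2] PP   <
    [0,1] "which" : NP
    [1,2] "the" : PP\NP
  [2,5] S\PP   <B
    [2,4] NP\PP   <
      [2,3] "idea" : PP
      [3,4] "map" : (NP\PP)\PP
    [4,5] "some" : S\NP

[0,1] NP  lex  "which"
[1,2] PP\NP  lex  "the"
[0,2] PP  <  k=1
[2,3] PP  lex  "idea"
[3,4] (NP\PP)\PP  lex  "map"
[2,4] NP\PP  <  k=3
[4,5] S\NP  lex  "some"
[2,5] S\PP  <B  k=4
[0,5] S  <  k=2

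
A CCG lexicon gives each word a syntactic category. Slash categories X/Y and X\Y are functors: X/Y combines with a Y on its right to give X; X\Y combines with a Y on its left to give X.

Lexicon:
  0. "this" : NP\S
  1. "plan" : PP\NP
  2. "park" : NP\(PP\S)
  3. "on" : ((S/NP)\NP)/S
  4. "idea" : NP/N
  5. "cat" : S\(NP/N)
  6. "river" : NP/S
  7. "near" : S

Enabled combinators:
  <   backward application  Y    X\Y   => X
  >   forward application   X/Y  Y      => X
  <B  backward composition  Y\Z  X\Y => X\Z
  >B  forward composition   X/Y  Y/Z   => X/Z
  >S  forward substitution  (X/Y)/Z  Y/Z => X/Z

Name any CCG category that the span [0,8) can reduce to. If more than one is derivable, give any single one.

S

[0,8] S   >
  [0,6] S/NP   <
    [0,3] NP   <
      [0,2] PP\S   <B
        [0,1] "this" : NP\S
        [1,2] "plan" : PP\NP
      [2,3] "park" : NP\(PP\S)
    [3,6] (S/NP)\NP   >
      [3,4] "on" : ((S/NP)\NP)/S
      [4,6] S   <
        [4,5] "idea" : NP/N
        [5,6] "cat" : S\(NP/N)
  [6,8] NP   >
    [6,7] "river" : NP/S
    [7,8] "near" : S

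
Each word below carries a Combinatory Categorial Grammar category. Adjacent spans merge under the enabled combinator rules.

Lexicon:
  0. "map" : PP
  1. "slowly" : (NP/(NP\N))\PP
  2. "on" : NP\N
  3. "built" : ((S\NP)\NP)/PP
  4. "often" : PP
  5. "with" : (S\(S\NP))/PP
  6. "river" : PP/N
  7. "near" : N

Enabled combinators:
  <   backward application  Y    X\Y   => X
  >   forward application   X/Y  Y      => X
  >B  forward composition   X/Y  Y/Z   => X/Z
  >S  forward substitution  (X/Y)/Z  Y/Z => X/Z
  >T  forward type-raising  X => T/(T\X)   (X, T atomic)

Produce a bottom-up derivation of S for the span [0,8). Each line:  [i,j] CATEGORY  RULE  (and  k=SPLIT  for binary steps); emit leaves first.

[0,8] S   <
  [0,5] S\NP   <
    [0,3] NP   >
      [0,2] NP/(NP\N)   <
        [0,1] "map" : PP
        [1,2] "slowly" : (NP/(NP\N))\PP
      [2,3] "on" : NP\N
    [3,5] (S\NP)\NP   >
      [3,4] "built" : ((S\NP)\NP)/PP
      [4,5] "often" : PP
  [5,8] S\(S\NP)   >
    [5,6] "with" : (S\(S\NP))/PP
    [6,8] PP   >
      [6,7] "river" : PP/N
      [7,8] "near" : N

[0,1] PP  lex  "map"
[1,2] (NP/(NP\N))\PP  lex  "slowly"
[0,2] NP/(NP\N)  <  k=1
[2,3] NP\N  lex  "on"
[0,3] NP  >  k=2
[3,4] ((S\NP)\NP)/PP  lex  "built"
[4,5] PP  lex  "often"
[3,5] (S\NP)\NP  >  k=4
[0,5] S\NP  <  k=3
[5,6] (S\(S\NP))/PP  lex  "with"
[6,7] PP/N  lex  "river"
[7,8] N  lex  "near"
[6,8] PP  >  k=7
[5,8] S\(S\NP)  >  k=6
[0,8] S  <  k=5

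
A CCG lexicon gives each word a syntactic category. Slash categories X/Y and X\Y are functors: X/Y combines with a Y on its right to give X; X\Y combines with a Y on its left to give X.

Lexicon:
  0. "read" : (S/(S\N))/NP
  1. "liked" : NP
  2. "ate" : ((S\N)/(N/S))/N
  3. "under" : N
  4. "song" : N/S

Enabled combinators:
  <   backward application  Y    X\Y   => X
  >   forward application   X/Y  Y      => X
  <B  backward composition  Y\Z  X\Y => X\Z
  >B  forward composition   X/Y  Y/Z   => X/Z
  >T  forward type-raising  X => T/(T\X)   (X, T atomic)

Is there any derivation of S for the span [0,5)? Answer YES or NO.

YES

[0,5] S   >
  [0,2] S/(S\N)   >
    [0,1] "read" : (S/(S\N))/NP
    [1,2] "liked" : NP
  [2,5] S\N   >
    [2,4] (S\N)/(N/S)   >
      [2,3] "ate" : ((S\N)/(N/S))/N
      [3,4] "under" : N
    [4,5] "song" : N/S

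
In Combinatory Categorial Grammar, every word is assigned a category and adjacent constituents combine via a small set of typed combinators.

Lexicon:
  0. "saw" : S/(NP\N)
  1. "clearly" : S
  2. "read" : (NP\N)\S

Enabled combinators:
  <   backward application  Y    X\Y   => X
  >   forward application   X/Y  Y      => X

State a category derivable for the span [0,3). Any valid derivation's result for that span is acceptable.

S

[0,3] S   >
  [0,1] "saw" : S/(NP\N)
  [1,3] NP\N   <
    [1,2] "clearly" : S
    [2,3] "read" : (NP\N)\S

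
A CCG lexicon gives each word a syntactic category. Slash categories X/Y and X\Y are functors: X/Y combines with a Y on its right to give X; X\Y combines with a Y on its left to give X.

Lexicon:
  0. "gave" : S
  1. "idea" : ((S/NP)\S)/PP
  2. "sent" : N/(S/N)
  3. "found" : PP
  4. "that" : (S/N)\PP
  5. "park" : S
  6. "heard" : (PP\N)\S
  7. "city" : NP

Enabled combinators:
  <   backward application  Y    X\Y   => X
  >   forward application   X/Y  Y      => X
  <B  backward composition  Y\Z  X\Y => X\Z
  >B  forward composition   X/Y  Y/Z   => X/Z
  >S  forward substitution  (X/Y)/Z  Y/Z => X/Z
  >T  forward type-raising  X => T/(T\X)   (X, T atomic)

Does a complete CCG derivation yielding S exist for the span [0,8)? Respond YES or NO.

[0,8] S   >
  [0,7] S/NP   <
    [0,1] "gave" : S
    [1,7] (S/NP)\S   >
      [1,2] "idea" : ((S/NP)\S)/PP
      [2,7] PP   <
        [2,5] N   >
          [2,3] "sent" : N/(S/N)
          [3,5] S/N   <
            [3,4] "found" : PP
            [4,5] "that" : (S/N)\PP
        [5,7] PP\N   <
          [5,6] "park" : S
          [6,7] "heard" : (PP\N)\S
  [7,8] "city" : NP

YES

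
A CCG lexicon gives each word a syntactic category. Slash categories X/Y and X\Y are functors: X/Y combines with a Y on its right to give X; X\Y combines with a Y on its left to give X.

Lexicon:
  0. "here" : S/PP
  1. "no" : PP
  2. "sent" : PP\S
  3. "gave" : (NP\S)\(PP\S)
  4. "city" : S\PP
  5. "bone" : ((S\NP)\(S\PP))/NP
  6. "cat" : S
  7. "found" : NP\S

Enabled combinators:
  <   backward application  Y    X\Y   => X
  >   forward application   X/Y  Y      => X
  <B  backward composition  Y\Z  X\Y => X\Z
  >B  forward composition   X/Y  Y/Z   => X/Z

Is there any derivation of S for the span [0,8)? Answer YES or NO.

[0,8] S   <
  [0,4] NP   <
    [0,2] S   >
      [0,1] "here" : S/PP
      [1,2] "no" : PP
    [2,4] NP\S   <
      [2,3] "sent" : PP\S
      [3,4] "gave" : (NP\S)\(PP\S)
  [4,8] S\NP   <
    [4,5] "city" : S\PP
    [5,8] (S\NP)\(S\PP)   >
      [5,6] "bone" : ((S\NP)\(S\PP))/NP
      [6,8] NP   <
        [6,7] "cat" : S
        [7,8] "found" : NP\S

YES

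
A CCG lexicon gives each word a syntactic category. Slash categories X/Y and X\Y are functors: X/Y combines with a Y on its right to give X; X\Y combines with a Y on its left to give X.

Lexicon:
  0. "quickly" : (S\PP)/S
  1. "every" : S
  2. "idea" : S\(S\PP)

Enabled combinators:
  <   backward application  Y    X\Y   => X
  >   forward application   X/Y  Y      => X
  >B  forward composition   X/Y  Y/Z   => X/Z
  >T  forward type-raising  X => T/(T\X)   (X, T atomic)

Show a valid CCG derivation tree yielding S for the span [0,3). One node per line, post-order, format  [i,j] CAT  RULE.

[0,1] (S\PP)/S  lex  "quickly"
[1,2] S  lex  "every"
[0,2] S\PP  >  k=1
[2,3] S\(S\PP)  lex  "idea"
[0,3] S  <  k=2

[0,3] S   <
  [0,2] S\PP   >
    [0,1] "quickly" : (S\PP)/S
    [1,2] "every" : S
  [2,3] "idea" : S\(S\PP)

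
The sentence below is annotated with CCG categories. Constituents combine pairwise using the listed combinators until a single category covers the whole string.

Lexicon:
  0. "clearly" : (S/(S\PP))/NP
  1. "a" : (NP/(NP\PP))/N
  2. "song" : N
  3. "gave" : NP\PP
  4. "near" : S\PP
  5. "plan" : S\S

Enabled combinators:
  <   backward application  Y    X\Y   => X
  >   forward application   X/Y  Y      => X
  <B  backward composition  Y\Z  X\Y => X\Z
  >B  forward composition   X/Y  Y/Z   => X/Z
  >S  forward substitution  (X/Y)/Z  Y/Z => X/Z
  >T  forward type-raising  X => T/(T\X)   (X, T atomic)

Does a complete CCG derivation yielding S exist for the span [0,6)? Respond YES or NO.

YES

[0,6] S   >
  [0,4] S/(S\PP)   >
    [0,1] "clearly" : (S/(S\PP))/NP
    [1,4] NP   >
      [1,3] NP/(NP\PP)   >
        [1,2] "a" : (NP/(NP\PP))/N
        [2,3] "song" : N
      [3,4] "gave" : NP\PP
  [4,6] S\PP   <B
    [4,5] "near" : S\PP
    [5,6] "plan" : S\S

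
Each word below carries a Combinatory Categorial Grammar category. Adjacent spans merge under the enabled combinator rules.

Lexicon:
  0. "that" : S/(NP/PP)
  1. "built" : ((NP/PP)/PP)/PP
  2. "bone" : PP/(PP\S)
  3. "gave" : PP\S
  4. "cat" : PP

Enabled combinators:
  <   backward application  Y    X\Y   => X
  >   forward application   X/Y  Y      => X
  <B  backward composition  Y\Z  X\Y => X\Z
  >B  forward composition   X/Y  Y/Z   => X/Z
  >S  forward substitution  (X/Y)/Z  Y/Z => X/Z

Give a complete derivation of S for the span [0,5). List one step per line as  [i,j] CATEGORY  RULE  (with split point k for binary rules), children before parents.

[0,5] S   >
  [0,1] "that" : S/(NP/PP)
  [1,5] NP/PP   >
    [1,4] (NP/PP)/PP   >
      [1,2] "built" : ((NP/PP)/PP)/PP
      [2,4] PP   >
        [2,3] "bone" : PP/(PP\S)
        [3,4] "gave" : PP\S
    [4,5] "cat" : PP

[0,1] S/(NP/PP)  lex  "that"
[1,2] ((NP/PP)/PP)/PP  lex  "built"
[2,3] PP/(PP\S)  lex  "bone"
[3,4] PP\S  lex  "gave"
[2,4] PP  >  k=3
[1,4] (NP/PP)/PP  >  k=2
[4,5] PP  lex  "cat"
[1,5] NP/PP  >  k=4
[0,5] S  >  k=1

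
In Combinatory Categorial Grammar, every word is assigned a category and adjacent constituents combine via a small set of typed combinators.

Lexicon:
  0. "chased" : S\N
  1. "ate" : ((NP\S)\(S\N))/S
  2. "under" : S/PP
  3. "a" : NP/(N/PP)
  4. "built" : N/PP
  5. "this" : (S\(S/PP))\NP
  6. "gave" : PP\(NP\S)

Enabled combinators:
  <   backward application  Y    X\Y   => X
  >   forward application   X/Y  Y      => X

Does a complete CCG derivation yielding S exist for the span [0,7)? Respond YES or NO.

NO

S\N ((NP\S)\(S\N))/S S/PP NP/(N/PP) N/PP (S\(S/PP))\NP PP\(NP\S)
CKY chart[0,7] = {PP}; S ∉ chart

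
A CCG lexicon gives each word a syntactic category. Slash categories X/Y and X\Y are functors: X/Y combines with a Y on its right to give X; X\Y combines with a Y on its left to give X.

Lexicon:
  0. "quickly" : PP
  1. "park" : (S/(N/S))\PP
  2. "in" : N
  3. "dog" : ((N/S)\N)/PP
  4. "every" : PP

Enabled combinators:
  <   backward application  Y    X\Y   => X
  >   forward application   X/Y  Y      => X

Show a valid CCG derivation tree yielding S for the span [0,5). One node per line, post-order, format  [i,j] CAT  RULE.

[0,5] S   >
  [0,2] S/(N/S)   <
    [0,1] "quickly" : PP
    [1,2] "park" : (S/(N/S))\PP
  [2,5] N/S   <
    [2,3] "in" : N
    [3,5] (N/S)\N   >
      [3,4] "dog" : ((N/S)\N)/PP
      [4,5] "every" : PP

[0,1] PP  lex  "quickly"
[1,2] (S/(N/S))\PP  lex  "park"
[0,2] S/(N/S)  <  k=1
[2,3] N  lex  "in"
[3,4] ((N/S)\N)/PP  lex  "dog"
[4,5] PP  lex  "every"
[3,5] (N/S)\N  >  k=4
[2,5] N/S  <  k=3
[0,5] S  >  k=2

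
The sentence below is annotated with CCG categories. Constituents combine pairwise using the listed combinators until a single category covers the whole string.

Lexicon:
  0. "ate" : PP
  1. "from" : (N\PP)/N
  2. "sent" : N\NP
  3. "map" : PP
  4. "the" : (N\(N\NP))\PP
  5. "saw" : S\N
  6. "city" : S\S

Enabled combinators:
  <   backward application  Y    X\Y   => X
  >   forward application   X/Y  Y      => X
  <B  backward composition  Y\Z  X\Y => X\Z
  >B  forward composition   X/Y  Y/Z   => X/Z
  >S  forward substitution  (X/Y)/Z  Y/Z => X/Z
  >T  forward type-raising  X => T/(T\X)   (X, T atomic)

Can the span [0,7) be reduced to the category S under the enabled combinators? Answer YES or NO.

[0,7] S   <
  [0,5] N   <
    [0,1] "ate" : PP
    [1,5] N\PP   >
      [1,2] "from" : (N\PP)/N
      [2,5] N   <
        [2,3] "sent" : N\NP
        [3,5] N\(N\NP)   <
          [3,4] "map" : PP
          [4,5] "the" : (N\(N\NP))\PP
  [5,7] S\N   <B
    [5,6] "saw" : S\N
    [6,7] "city" : S\S

YES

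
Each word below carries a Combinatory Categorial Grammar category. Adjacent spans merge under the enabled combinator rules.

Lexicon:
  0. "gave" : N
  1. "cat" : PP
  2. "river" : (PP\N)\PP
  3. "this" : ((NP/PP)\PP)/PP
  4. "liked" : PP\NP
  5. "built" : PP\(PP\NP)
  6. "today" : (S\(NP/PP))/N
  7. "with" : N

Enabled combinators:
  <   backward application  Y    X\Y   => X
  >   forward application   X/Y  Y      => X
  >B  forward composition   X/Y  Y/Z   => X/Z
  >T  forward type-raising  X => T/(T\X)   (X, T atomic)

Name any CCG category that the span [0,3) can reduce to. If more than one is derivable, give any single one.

[0,8] S   <
  [0,6] NP/PP   <
    [0,3] PP   <
      [0,1] "gave" : N
      [1,3] PP\N   <
        [1,2] "cat" : PP
        [2,3] "river" : (PP\N)\PP
    [3,6] (NP/PP)\PP   >
      [3,4] "this" : ((NP/PP)\PP)/PP
      [4,6] PP   <
        [4,5] "liked" : PP\NP
        [5,6] "built" : PP\(PP\NP)
  [6,8] S\(NP/PP)   >
    [6,7] "today" : (S\(NP/PP))/N
    [7,8] "with" : N

PP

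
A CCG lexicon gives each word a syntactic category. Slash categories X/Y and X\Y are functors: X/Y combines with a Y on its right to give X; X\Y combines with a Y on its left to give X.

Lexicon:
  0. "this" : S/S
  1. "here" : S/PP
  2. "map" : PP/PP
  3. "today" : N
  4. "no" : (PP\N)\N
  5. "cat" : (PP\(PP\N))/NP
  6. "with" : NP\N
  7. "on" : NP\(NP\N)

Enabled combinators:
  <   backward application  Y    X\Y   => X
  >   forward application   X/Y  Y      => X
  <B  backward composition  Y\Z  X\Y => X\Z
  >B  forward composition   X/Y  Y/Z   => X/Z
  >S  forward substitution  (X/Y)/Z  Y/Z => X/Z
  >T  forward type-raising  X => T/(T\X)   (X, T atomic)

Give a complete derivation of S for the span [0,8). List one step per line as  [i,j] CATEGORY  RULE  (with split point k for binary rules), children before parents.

[0,8] S   >
  [0,3] S/PP   >B
    [0,1] "this" : S/S
    [1,3] S/PP   >B
      [1,2] "here" : S/PP
      [2,3] "map" : PP/PP
  [3,8] PP   <
    [3,5] PP\N   <
      [3,4] "today" : N
      [4,5] "no" : (PP\N)\N
    [5,8] PP\(PP\N)   >
      [5,6] "cat" : (PP\(PP\N))/NP
      [6,8] NP   <
        [6,7] "with" : NP\N
        [7,8] "on" : NP\(NP\N)

[0,1] S/S  lex  "this"
[1,2] S/PP  lex  "here"
[2,3] PP/PP  lex  "map"
[1,3] S/PP  >B  k=2
[0,3] S/PP  >B  k=1
[3,4] N  lex  "today"
[4,5] (PP\N)\N  lex  "no"
[3,5] PP\N  <  k=4
[5,6] (PP\(PP\N))/NP  lex  "cat"
[6,7] NP\N  lex  "with"
[7,8] NP\(NP\N)  lex  "on"
[6,8] NP  <  k=7
[5,8] PP\(PP\N)  >  k=6
[3,8] PP  <  k=5
[0,8] S  >  k=3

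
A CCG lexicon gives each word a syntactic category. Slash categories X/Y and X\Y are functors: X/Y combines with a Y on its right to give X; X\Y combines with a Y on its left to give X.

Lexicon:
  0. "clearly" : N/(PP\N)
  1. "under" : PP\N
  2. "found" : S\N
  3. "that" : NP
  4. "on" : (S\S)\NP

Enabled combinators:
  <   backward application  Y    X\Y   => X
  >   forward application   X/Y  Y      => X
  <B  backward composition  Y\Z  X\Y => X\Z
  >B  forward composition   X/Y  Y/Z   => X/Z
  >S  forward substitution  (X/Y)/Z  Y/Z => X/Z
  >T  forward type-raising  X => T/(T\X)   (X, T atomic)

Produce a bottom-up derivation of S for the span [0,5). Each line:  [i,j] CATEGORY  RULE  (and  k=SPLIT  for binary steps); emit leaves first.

[0,5] S   <
  [0,2] N   >
    [0,1] "clearly" : N/(PP\N)
    [1,2] "under" : PP\N
  [2,5] S\N   <B
    [2,3] "found" : S\N
    [3,5] S\S   <
      [3,4] "that" : NP
      [4,5] "on" : (S\S)\NP

[0,1] N/(PP\N)  lex  "clearly"
[1,2] PP\N  lex  "under"
[0,2] N  >  k=1
[2,3] S\N  lex  "found"
[3,4] NP  lex  "that"
[4,5] (S\S)\NP  lex  "on"
[3,5] S\S  <  k=4
[2,5] S\N  <B  k=3
[0,5] S  <  k=2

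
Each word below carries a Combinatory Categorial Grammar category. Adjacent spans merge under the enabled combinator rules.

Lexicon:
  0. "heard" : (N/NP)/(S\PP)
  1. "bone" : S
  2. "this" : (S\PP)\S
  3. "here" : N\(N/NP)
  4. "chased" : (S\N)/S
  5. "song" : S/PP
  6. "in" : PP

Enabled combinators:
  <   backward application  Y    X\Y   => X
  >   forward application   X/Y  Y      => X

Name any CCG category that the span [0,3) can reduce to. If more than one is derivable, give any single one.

N/NP

[0,7] S   <
  [0,4] N   <
    [0,3] N/NP   >
      [0,1] "heard" : (N/NP)/(S\PP)
      [1,3] S\PP   <
        [1,2] "bone" : S
        [2,3] "this" : (S\PP)\S
    [3,4] "here" : N\(N/NP)
  [4,7] S\N   >
    [4,5] "chased" : (S\N)/S
    [5,7] S   >
      [5,6] "song" : S/PP
      [6,7] "in" : PP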